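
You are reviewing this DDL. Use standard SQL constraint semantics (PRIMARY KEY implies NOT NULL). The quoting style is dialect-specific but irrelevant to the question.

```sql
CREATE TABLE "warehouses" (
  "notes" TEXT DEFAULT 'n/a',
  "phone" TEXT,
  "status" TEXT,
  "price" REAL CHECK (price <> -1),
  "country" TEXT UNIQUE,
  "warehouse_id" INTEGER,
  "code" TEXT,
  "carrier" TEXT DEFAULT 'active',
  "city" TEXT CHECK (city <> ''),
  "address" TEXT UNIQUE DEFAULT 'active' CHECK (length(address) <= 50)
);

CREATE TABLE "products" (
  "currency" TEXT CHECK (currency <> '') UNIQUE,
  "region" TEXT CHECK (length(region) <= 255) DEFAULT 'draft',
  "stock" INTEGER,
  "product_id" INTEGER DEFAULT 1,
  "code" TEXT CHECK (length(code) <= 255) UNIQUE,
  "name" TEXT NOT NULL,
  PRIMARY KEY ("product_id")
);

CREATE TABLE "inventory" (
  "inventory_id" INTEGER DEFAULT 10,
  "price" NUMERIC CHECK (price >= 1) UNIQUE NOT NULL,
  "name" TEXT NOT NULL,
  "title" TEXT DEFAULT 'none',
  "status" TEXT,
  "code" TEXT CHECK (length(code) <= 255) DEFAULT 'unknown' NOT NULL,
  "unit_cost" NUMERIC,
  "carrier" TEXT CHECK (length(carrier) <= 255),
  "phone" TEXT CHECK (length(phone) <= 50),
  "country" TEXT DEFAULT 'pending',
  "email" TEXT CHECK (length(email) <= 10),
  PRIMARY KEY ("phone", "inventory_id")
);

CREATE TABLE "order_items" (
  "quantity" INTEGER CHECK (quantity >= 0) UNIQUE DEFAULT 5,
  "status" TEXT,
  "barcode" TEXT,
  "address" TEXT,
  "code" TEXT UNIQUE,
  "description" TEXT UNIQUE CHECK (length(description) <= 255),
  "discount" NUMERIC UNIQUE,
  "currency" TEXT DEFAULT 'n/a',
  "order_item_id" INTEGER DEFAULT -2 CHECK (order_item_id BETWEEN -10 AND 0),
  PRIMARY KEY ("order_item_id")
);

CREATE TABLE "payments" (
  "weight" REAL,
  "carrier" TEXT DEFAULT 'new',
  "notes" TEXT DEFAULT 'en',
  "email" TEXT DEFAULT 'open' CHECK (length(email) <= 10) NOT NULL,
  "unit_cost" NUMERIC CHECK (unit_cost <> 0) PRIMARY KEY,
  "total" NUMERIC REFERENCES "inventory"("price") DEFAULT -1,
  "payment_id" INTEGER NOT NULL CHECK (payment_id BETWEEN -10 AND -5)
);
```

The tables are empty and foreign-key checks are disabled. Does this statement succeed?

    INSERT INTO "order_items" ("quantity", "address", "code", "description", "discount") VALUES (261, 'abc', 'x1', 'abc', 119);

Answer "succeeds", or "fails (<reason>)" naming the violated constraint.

succeeds

NOT NULL columns: order_item_id defaults to -2.
CHECK constraints: 261 satisfies (quantity >= 0); 'abc' satisfies (length(description) <= 255).
No constraint is violated.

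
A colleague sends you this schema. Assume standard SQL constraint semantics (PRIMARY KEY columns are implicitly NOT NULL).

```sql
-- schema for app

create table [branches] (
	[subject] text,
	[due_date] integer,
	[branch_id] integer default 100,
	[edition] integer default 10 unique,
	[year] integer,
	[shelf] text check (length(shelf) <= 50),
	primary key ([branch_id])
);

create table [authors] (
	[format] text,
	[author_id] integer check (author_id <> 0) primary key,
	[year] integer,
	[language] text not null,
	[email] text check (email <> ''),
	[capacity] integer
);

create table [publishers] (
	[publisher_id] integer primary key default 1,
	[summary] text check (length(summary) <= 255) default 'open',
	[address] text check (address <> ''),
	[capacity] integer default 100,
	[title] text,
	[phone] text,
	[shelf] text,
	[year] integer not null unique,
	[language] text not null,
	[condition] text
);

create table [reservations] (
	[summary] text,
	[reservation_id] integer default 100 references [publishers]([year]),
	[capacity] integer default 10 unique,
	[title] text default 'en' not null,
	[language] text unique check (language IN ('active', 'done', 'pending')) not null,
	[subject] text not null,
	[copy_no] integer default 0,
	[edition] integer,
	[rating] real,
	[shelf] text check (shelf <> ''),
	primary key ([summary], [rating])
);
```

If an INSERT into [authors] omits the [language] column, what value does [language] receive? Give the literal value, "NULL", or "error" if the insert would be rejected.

language has no DEFAULT clause.
Omitting it would insert NULL, but it is declared NOT NULL, so the INSERT fails.

error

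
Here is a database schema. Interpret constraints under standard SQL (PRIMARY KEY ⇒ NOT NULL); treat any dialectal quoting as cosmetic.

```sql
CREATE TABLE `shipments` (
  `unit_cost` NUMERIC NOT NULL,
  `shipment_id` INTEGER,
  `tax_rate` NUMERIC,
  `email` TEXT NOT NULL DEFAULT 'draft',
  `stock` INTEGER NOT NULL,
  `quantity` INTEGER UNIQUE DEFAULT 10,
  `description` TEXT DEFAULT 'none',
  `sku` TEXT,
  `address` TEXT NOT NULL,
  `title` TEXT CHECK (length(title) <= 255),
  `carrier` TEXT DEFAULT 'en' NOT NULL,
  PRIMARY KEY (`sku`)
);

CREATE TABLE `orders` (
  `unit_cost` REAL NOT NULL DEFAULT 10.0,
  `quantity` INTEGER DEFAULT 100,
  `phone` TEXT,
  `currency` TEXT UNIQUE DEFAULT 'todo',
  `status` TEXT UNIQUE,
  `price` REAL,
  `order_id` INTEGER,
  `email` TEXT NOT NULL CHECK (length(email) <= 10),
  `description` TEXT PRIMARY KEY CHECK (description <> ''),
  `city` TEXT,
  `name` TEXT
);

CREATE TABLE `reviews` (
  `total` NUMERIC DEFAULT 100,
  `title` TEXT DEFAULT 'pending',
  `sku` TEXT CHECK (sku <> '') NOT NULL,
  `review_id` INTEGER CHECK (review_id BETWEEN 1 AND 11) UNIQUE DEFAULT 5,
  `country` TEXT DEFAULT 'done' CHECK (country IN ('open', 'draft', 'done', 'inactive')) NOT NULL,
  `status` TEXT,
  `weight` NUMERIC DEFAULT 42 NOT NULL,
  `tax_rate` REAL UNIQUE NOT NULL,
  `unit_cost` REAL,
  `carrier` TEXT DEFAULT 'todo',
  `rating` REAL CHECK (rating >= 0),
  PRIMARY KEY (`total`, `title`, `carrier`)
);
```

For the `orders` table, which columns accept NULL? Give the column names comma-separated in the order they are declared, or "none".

quantity, phone, currency, status, price, order_id, city, name

- unit_cost: declared NOT NULL → not nullable.
- quantity: DEFAULT only fills an omitted column; an explicit NULL is still allowed → nullable.
- phone: no NOT NULL constraint applies → nullable.
- currency: UNIQUE does not imply NOT NULL → nullable.
- status: UNIQUE does not imply NOT NULL → nullable.
- price: no NOT NULL constraint applies → nullable.
- order_id: no NOT NULL constraint applies → nullable.
- email: declared NOT NULL → not nullable.
- description: part of the PRIMARY KEY, which implies NOT NULL → not nullable.
- city: no NOT NULL constraint applies → nullable.
- name: no NOT NULL constraint applies → nullable.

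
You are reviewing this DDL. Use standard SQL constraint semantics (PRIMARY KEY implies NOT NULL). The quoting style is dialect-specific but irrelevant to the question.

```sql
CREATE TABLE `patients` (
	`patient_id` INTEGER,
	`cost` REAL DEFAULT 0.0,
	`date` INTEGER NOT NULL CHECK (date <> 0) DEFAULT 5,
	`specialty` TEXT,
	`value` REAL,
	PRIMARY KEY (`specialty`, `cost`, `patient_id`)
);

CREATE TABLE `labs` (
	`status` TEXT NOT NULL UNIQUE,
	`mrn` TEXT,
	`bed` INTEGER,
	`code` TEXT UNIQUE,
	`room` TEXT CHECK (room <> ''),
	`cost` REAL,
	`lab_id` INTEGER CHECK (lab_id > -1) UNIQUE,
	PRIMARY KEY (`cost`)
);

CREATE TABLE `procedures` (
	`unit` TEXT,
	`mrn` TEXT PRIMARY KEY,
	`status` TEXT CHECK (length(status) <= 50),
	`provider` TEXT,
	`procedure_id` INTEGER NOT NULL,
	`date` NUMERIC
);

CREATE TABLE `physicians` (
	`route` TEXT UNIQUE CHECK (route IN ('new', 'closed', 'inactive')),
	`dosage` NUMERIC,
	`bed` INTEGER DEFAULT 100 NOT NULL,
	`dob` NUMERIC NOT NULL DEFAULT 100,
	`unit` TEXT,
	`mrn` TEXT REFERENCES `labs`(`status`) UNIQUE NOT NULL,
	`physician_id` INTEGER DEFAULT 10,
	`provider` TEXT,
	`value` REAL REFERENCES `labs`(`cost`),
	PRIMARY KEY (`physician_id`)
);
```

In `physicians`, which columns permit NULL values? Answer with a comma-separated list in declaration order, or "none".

- route: CHECK does not forbid NULL (a CHECK constraint passes when its expression is NULL) → nullable.
- dosage: no NOT NULL constraint applies → nullable.
- bed: declared NOT NULL → not nullable.
- dob: declared NOT NULL → not nullable.
- unit: no NOT NULL constraint applies → nullable.
- mrn: declared NOT NULL → not nullable.
- physician_id: part of the PRIMARY KEY, which implies NOT NULL → not nullable.
- provider: no NOT NULL constraint applies → nullable.
- value: a foreign key column may be NULL unless separately constrained → nullable.

route, dosage, unit, provider, value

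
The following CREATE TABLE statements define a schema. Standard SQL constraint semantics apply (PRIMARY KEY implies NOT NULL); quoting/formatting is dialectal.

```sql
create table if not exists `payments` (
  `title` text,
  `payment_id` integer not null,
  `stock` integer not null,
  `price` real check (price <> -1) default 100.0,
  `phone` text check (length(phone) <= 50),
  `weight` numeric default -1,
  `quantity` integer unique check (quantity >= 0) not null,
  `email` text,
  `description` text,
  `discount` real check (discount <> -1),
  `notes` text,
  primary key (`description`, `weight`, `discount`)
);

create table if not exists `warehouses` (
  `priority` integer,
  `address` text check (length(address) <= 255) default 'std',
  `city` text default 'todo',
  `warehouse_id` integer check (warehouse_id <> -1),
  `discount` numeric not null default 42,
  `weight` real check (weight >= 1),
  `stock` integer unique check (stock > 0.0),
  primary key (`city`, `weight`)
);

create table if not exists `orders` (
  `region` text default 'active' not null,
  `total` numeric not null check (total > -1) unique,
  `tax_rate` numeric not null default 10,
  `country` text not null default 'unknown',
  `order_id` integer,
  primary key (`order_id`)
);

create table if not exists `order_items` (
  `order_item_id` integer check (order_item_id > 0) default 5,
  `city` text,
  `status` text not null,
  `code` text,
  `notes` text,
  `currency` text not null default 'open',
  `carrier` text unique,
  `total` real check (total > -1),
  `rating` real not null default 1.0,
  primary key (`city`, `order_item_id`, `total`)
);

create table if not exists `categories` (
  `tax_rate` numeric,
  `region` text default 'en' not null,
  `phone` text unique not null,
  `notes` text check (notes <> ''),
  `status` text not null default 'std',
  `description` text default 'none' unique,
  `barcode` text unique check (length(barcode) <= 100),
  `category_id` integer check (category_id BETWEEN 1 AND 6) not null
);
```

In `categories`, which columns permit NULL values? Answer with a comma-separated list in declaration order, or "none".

tax_rate, notes, description, barcode

- tax_rate: no NOT NULL constraint applies → nullable.
- region: declared NOT NULL → not nullable.
- phone: declared NOT NULL → not nullable.
- notes: CHECK does not forbid NULL (a CHECK constraint passes when its expression is NULL) → nullable.
- status: declared NOT NULL → not nullable.
- description: UNIQUE does not imply NOT NULL → nullable.
- barcode: CHECK does not forbid NULL (a CHECK constraint passes when its expression is NULL) → nullable.
- category_id: declared NOT NULL → not nullable.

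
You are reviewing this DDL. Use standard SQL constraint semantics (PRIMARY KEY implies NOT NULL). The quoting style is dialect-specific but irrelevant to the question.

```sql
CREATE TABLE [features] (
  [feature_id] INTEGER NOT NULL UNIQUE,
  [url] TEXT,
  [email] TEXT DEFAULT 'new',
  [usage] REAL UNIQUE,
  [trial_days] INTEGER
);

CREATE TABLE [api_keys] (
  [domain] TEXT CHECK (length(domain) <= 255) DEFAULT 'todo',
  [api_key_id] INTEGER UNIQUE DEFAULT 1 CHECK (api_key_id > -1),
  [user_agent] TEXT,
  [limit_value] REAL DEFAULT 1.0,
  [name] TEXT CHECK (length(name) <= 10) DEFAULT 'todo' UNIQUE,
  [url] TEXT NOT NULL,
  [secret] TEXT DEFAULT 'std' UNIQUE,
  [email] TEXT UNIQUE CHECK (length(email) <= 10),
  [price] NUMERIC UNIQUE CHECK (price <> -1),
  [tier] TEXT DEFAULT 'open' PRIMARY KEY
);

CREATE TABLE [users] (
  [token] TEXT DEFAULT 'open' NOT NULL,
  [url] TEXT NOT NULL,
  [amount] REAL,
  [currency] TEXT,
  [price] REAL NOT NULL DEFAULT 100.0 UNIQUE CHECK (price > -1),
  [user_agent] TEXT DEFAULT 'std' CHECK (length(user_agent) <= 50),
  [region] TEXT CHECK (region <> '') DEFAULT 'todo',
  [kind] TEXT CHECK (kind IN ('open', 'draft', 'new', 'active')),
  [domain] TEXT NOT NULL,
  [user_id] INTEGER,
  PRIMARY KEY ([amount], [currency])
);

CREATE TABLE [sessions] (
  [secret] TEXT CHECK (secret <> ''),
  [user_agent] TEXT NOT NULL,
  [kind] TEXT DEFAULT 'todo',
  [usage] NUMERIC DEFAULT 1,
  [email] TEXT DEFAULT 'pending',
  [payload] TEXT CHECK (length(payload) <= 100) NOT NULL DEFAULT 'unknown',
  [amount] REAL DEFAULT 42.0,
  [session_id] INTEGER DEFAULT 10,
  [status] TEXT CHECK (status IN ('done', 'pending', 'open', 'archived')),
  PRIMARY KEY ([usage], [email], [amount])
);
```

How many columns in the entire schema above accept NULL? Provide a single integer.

features: 4 nullable (url, email, usage, trial_days — PK none and explicit NOT NULL columns excluded).
api_keys: 8 nullable (domain, api_key_id, user_agent, limit_value, name, secret, email, price — PK (tier) and explicit NOT NULL columns excluded).
users: 4 nullable (user_agent, region, kind, user_id — PK (amount, currency) and explicit NOT NULL columns excluded).
sessions: 4 nullable (secret, kind, session_id, status — PK (usage, email, amount) and explicit NOT NULL columns excluded).
Total: 4 + 8 + 4 + 4 = 20.

20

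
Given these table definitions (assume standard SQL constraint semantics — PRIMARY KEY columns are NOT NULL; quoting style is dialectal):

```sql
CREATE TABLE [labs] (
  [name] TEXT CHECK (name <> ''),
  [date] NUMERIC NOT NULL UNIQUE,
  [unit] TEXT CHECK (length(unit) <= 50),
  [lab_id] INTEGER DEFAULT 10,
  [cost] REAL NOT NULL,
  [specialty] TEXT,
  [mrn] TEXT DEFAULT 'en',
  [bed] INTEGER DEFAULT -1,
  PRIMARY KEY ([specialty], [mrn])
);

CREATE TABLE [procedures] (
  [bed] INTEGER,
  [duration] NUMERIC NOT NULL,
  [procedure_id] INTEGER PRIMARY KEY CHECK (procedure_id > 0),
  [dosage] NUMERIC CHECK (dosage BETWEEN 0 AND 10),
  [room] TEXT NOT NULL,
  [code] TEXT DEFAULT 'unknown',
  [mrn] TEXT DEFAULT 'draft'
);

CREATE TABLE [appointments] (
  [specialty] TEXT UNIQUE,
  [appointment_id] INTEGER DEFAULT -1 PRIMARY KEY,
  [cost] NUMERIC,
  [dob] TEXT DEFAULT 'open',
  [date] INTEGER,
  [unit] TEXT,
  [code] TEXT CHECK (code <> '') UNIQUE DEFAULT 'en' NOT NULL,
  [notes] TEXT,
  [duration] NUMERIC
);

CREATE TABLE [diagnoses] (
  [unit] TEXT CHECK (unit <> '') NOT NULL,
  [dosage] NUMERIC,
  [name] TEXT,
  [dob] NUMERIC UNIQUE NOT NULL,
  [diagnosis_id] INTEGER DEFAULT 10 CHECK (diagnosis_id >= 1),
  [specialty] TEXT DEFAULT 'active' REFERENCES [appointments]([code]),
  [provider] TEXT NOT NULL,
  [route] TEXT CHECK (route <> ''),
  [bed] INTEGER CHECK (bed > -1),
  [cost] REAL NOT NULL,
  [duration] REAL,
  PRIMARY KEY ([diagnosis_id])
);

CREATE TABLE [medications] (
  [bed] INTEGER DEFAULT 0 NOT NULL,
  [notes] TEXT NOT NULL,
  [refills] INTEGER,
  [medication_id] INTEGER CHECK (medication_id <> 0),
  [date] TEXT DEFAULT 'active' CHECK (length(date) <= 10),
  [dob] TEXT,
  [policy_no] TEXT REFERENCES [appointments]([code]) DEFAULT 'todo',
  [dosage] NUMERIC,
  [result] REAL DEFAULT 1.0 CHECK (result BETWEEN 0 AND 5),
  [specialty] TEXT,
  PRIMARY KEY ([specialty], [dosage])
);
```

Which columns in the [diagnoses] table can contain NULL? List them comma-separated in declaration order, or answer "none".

- unit: declared NOT NULL → not nullable.
- dosage: no NOT NULL constraint applies → nullable.
- name: no NOT NULL constraint applies → nullable.
- dob: declared NOT NULL → not nullable.
- diagnosis_id: part of the PRIMARY KEY, which implies NOT NULL → not nullable.
- specialty: a foreign key column may be NULL unless separately constrained → nullable.
- provider: declared NOT NULL → not nullable.
- route: CHECK does not forbid NULL (a CHECK constraint passes when its expression is NULL) → nullable.
- bed: CHECK does not forbid NULL (a CHECK constraint passes when its expression is NULL) → nullable.
- cost: declared NOT NULL → not nullable.
- duration: no NOT NULL constraint applies → nullable.

dosage, name, specialty, route, bed, duration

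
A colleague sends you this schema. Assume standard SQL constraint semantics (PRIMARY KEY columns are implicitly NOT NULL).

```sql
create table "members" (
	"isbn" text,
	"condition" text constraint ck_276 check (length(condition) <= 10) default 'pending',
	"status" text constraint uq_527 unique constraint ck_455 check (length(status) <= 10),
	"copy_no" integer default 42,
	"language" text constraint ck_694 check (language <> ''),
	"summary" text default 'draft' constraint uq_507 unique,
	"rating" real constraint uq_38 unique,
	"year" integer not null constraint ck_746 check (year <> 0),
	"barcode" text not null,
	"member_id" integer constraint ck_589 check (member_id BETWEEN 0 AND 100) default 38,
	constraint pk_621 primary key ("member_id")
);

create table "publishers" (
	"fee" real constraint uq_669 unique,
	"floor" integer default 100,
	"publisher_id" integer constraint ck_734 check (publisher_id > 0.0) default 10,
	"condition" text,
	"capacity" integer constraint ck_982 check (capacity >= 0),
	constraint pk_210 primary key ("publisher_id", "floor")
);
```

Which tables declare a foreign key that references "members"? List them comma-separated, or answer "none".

No REFERENCES clause anywhere in the schema names members.

none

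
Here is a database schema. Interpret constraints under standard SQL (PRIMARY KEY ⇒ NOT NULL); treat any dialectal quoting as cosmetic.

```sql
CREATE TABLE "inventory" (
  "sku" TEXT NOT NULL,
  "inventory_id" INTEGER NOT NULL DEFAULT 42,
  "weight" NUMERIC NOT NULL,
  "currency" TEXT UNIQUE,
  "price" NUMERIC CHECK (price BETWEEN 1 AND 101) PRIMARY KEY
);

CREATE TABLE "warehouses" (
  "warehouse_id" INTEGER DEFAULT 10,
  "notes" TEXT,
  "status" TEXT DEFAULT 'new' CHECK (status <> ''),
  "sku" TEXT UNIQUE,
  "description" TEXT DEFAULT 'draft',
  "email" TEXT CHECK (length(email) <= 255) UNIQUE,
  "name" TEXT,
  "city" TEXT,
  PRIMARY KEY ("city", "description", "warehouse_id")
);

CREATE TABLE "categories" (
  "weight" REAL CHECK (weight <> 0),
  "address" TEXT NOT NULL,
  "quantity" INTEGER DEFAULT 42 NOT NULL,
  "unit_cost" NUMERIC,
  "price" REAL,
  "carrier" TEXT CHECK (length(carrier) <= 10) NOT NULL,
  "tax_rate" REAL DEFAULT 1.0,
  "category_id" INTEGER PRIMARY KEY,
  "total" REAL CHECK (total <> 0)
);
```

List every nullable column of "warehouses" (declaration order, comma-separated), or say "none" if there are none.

notes, status, sku, email, name

- warehouse_id: part of the PRIMARY KEY, which implies NOT NULL → not nullable.
- notes: no NOT NULL constraint applies → nullable.
- status: CHECK does not forbid NULL (a CHECK constraint passes when its expression is NULL) → nullable.
- sku: UNIQUE does not imply NOT NULL → nullable.
- description: part of the PRIMARY KEY, which implies NOT NULL → not nullable.
- email: CHECK does not forbid NULL (a CHECK constraint passes when its expression is NULL) → nullable.
- name: no NOT NULL constraint applies → nullable.
- city: part of the PRIMARY KEY, which implies NOT NULL → not nullable.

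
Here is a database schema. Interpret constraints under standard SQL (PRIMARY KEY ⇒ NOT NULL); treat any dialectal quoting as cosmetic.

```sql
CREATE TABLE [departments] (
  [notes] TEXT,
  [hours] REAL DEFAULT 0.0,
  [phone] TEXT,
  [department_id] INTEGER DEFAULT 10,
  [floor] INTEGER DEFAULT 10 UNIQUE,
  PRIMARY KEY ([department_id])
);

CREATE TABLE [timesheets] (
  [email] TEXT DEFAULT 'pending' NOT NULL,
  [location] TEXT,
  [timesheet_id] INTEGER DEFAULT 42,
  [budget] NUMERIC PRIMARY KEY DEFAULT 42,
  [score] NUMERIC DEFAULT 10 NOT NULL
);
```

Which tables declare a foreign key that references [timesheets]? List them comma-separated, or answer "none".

none

No REFERENCES clause anywhere in the schema names timesheets.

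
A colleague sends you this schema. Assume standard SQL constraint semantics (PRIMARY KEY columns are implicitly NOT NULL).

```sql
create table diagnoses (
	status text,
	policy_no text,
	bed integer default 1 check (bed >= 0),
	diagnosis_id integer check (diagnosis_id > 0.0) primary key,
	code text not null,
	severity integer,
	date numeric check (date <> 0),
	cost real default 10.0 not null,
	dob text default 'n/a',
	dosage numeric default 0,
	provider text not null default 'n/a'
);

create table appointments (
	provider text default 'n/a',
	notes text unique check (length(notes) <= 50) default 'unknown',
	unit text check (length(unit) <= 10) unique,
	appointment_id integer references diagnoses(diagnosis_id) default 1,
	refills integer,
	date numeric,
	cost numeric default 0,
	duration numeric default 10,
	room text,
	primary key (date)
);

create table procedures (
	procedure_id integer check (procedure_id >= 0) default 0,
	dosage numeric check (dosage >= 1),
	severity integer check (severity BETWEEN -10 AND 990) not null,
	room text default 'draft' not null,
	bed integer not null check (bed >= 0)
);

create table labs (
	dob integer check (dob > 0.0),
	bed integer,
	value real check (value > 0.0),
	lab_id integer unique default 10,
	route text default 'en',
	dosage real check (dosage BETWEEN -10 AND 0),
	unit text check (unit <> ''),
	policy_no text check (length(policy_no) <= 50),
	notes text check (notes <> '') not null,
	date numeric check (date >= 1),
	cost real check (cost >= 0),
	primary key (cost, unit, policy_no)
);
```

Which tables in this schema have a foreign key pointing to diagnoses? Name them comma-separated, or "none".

- appointments.appointment_id references diagnoses(diagnosis_id).

appointments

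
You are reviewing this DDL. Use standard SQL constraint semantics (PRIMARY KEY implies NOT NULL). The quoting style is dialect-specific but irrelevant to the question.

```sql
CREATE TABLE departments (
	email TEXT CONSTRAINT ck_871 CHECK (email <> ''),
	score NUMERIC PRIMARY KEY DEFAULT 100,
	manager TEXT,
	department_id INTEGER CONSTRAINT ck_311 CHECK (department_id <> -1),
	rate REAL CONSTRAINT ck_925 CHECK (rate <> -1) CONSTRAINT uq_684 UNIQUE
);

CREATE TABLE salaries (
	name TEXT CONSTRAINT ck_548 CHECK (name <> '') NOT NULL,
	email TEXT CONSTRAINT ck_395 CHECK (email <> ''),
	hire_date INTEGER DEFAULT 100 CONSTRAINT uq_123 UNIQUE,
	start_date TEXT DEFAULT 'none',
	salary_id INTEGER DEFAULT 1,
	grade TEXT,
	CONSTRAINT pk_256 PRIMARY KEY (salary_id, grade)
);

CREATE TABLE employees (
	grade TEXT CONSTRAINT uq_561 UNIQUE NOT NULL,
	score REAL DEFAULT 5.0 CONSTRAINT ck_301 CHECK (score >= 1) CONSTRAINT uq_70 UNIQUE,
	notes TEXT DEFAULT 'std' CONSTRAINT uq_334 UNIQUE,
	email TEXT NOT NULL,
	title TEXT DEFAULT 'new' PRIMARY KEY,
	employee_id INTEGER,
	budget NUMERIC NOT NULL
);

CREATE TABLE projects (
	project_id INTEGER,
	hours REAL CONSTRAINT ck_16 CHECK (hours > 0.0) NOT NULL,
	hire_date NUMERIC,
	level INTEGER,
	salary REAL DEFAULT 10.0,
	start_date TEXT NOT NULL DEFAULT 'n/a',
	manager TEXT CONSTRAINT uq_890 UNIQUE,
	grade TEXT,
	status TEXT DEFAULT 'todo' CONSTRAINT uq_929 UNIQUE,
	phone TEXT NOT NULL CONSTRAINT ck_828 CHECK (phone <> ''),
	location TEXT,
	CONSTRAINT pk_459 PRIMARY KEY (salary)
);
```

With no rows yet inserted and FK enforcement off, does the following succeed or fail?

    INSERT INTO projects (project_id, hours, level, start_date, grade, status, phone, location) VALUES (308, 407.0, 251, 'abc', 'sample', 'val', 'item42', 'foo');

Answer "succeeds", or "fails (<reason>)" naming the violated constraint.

NOT NULL columns: hours is supplied; phone is supplied; salary defaults to 10.0; start_date is supplied.
CHECK constraints: 407.0 satisfies (hours > 0.0); 'item42' satisfies (phone <> '').
No constraint is violated.

succeeds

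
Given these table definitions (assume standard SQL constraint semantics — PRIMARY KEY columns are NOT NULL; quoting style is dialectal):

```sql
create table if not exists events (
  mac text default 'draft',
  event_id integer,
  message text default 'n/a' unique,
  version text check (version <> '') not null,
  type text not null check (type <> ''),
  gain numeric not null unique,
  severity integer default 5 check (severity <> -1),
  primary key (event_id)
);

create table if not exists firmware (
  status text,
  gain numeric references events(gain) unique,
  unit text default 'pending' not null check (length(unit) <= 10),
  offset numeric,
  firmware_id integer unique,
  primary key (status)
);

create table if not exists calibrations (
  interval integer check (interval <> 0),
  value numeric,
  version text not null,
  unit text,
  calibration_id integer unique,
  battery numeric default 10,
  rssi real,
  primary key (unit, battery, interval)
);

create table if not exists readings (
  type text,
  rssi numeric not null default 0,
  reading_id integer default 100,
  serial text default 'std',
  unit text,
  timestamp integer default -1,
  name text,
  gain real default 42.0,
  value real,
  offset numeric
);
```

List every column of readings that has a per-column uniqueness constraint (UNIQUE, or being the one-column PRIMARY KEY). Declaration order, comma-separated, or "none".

- type: no UNIQUE or single-column PK constraint.
- rssi: no UNIQUE or single-column PK constraint.
- reading_id: no UNIQUE or single-column PK constraint.
- serial: no UNIQUE or single-column PK constraint.
- unit: no UNIQUE or single-column PK constraint.
- timestamp: no UNIQUE or single-column PK constraint.
- name: no UNIQUE or single-column PK constraint.
- gain: no UNIQUE or single-column PK constraint.
- value: no UNIQUE or single-column PK constraint.
- offset: no UNIQUE or single-column PK constraint.

none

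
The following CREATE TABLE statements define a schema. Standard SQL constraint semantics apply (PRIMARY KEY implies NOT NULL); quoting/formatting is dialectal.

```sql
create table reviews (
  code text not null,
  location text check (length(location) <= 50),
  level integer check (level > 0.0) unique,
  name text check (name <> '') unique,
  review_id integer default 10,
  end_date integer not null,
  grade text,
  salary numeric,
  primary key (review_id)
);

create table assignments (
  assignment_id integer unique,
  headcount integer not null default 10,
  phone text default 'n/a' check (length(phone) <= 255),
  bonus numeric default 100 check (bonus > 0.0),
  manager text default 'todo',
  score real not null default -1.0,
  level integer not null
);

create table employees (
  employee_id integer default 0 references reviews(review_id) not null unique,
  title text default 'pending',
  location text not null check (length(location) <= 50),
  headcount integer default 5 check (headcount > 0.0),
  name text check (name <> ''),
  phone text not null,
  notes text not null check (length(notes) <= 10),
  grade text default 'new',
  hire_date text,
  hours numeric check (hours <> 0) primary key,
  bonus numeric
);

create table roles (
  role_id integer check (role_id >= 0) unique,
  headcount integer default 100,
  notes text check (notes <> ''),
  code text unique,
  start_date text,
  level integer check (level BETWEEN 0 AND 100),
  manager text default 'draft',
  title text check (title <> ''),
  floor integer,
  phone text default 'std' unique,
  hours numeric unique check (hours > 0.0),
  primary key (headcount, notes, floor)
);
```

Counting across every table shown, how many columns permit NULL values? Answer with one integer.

reviews: 5 nullable (location, level, name, grade, salary — PK (review_id) and explicit NOT NULL columns excluded).
assignments: 4 nullable (assignment_id, phone, bonus, manager — PK none and explicit NOT NULL columns excluded).
employees: 6 nullable (title, headcount, name, grade, hire_date, bonus — PK (hours) and explicit NOT NULL columns excluded).
roles: 8 nullable (role_id, code, start_date, level, manager, title, phone, hours — PK (headcount, notes, floor) and explicit NOT NULL columns excluded).
Total: 5 + 4 + 6 + 8 = 23.

23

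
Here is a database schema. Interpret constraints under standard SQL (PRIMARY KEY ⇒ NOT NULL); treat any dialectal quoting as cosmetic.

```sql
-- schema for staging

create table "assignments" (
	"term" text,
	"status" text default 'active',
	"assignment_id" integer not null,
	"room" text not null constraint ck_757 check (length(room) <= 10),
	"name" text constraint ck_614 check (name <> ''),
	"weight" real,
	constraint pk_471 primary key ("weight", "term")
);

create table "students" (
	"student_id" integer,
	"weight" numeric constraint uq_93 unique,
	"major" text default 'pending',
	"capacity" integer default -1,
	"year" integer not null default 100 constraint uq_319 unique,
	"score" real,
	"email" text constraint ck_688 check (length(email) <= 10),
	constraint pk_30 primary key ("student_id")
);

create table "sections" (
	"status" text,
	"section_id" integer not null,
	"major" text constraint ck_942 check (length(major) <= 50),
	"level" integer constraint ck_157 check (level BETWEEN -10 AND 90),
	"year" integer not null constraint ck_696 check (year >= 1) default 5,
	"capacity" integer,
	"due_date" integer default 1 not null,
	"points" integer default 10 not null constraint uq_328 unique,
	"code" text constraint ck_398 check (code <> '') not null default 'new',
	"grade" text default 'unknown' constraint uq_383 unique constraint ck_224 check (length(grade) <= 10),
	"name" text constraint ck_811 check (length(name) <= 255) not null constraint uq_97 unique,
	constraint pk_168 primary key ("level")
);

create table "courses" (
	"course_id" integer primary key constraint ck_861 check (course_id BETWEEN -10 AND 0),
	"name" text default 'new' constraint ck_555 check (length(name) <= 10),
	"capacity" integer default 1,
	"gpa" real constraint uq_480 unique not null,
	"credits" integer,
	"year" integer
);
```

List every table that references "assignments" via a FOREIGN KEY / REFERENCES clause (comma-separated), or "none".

No REFERENCES clause anywhere in the schema names assignments.

none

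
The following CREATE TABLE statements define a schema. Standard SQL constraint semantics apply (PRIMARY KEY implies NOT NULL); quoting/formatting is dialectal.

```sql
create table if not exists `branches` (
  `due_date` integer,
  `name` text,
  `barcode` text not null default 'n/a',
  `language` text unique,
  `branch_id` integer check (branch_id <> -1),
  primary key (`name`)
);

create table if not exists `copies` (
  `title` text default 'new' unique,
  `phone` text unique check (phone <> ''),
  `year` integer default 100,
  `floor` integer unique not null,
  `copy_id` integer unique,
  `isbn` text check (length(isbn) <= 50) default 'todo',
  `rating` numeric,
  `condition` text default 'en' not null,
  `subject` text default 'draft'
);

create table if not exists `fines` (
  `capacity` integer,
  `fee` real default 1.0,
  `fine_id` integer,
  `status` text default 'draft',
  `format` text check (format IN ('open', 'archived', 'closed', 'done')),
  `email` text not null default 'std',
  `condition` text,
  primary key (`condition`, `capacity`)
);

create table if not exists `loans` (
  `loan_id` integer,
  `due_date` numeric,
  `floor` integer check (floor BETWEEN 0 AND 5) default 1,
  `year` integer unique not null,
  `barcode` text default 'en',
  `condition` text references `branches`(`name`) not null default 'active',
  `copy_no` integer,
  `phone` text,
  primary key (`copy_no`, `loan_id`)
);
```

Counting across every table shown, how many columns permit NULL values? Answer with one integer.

18

branches: 3 nullable (due_date, language, branch_id — PK (name) and explicit NOT NULL columns excluded).
copies: 7 nullable (title, phone, year, copy_id, isbn, rating, subject — PK none and explicit NOT NULL columns excluded).
fines: 4 nullable (fee, fine_id, status, format — PK (condition, capacity) and explicit NOT NULL columns excluded).
loans: 4 nullable (due_date, floor, barcode, phone — PK (copy_no, loan_id) and explicit NOT NULL columns excluded).
Total: 3 + 7 + 4 + 4 = 18.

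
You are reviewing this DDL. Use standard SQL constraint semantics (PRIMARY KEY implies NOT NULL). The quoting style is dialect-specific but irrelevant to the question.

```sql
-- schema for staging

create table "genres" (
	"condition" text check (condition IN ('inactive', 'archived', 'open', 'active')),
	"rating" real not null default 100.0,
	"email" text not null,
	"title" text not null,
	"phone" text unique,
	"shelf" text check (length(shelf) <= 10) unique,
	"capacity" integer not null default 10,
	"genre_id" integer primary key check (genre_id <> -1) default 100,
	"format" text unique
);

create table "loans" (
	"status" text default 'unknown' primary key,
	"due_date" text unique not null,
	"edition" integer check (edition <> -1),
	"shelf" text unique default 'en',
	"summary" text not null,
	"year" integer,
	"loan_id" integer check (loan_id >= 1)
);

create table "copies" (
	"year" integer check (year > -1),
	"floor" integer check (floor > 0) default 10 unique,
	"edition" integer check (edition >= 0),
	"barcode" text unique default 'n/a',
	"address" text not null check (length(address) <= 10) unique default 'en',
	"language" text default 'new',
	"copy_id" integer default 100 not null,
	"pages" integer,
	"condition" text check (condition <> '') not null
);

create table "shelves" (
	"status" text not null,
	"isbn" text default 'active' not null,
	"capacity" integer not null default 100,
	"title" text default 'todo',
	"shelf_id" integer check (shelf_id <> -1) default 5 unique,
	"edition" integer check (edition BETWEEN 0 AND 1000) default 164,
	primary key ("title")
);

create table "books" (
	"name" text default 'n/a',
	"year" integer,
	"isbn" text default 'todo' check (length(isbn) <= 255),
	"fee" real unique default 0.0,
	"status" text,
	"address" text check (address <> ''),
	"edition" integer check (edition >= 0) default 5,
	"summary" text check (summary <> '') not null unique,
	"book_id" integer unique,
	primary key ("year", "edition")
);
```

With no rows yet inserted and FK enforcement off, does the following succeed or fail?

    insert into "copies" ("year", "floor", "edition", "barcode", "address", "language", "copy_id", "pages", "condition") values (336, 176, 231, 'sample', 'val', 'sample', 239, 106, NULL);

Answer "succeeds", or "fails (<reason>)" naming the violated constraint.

fails (NOT NULL on condition)

condition is explicitly set to NULL, but condition is declared NOT NULL.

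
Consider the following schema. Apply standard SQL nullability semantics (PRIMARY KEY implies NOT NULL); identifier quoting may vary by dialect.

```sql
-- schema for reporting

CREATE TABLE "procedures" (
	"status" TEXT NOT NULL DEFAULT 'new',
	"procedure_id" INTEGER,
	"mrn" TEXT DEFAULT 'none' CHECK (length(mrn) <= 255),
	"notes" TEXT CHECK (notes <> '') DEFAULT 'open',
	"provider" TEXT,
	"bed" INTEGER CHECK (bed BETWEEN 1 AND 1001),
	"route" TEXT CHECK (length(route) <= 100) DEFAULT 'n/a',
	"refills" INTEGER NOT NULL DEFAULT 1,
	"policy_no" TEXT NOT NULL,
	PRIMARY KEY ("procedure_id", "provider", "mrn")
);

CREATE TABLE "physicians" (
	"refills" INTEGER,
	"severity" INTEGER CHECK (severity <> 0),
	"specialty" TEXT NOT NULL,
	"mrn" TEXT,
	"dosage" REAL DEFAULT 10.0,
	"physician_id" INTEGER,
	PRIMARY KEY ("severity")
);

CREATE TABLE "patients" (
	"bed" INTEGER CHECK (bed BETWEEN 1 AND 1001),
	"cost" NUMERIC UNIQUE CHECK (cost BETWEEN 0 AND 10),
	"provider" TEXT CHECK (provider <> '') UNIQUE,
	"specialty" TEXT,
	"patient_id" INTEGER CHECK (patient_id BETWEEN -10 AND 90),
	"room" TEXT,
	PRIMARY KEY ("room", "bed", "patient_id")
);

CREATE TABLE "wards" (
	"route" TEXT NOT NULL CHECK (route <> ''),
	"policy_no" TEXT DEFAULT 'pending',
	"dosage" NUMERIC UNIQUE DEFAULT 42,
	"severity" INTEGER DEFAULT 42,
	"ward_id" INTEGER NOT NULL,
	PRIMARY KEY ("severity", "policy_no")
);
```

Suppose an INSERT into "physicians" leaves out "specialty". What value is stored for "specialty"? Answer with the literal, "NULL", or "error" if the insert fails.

error

specialty has no DEFAULT clause.
Omitting it would insert NULL, but it is declared NOT NULL, so the INSERT fails.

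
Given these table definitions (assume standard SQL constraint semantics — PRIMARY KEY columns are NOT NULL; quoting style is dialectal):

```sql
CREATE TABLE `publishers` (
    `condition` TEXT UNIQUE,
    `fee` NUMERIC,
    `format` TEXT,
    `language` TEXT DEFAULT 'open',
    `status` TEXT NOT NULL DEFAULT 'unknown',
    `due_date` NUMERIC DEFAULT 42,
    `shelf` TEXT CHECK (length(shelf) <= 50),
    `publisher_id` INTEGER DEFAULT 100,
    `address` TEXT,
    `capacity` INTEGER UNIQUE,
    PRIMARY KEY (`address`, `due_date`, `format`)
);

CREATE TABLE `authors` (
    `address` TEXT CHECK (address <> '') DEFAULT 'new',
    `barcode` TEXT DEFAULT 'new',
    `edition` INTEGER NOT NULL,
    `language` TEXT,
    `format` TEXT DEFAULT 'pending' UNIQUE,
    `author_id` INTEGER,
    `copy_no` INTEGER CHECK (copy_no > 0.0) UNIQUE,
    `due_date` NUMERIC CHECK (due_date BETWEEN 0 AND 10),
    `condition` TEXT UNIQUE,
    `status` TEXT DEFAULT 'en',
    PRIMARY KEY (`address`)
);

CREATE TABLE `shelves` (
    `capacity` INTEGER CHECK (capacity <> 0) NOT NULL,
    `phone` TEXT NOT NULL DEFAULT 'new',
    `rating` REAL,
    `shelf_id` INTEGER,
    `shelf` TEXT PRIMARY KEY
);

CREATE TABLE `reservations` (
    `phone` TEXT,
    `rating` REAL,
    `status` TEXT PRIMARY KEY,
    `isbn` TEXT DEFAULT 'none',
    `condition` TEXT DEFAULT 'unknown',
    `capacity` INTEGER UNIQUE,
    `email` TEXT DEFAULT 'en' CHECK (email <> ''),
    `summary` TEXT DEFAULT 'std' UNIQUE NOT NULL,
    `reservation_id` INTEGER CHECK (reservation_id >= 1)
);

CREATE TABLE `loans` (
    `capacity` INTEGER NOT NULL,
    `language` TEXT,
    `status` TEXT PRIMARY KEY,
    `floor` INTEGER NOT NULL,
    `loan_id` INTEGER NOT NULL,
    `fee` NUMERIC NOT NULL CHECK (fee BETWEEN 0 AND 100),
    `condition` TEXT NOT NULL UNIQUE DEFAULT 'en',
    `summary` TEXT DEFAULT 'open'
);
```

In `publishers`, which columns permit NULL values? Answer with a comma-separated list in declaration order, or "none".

condition, fee, language, shelf, publisher_id, capacity

- condition: UNIQUE does not imply NOT NULL → nullable.
- fee: no NOT NULL constraint applies → nullable.
- format: part of the PRIMARY KEY, which implies NOT NULL → not nullable.
- language: DEFAULT only fills an omitted column; an explicit NULL is still allowed → nullable.
- status: declared NOT NULL → not nullable.
- due_date: part of the PRIMARY KEY, which implies NOT NULL → not nullable.
- shelf: CHECK does not forbid NULL (a CHECK constraint passes when its expression is NULL) → nullable.
- publisher_id: DEFAULT only fills an omitted column; an explicit NULL is still allowed → nullable.
- address: part of the PRIMARY KEY, which implies NOT NULL → not nullable.
- capacity: UNIQUE does not imply NOT NULL → nullable.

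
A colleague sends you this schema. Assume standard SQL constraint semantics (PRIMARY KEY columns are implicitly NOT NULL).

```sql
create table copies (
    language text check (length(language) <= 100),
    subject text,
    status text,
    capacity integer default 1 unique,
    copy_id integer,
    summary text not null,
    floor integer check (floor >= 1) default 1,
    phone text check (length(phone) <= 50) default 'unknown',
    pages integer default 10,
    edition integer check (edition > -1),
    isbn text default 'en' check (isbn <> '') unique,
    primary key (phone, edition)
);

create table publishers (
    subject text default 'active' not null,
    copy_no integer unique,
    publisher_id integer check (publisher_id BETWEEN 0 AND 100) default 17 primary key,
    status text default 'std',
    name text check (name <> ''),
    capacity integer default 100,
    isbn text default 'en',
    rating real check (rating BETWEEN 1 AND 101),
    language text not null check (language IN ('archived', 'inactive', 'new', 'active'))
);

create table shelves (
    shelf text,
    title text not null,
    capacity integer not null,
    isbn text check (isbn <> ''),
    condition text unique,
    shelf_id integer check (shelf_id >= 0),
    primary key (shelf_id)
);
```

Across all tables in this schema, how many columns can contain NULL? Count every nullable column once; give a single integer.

17

copies: 8 nullable (language, subject, status, capacity, copy_id, floor, pages, isbn — PK (phone, edition) and explicit NOT NULL columns excluded).
publishers: 6 nullable (copy_no, status, name, capacity, isbn, rating — PK (publisher_id) and explicit NOT NULL columns excluded).
shelves: 3 nullable (shelf, isbn, condition — PK (shelf_id) and explicit NOT NULL columns excluded).
Total: 8 + 6 + 3 = 17.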